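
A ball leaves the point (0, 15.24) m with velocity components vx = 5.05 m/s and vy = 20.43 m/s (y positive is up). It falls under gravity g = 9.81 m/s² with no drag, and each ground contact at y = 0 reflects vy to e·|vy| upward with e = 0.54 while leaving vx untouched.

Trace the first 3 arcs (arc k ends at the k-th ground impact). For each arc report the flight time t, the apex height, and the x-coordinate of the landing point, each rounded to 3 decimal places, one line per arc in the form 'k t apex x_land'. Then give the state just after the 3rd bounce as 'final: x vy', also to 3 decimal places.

1 4.811 36.513 24.295
2 2.947 10.647 39.176
3 1.591 3.105 47.212
final: 47.212 4.215

Arc 1: start y=15.240, vy=20.430 → t=4.811, apex=36.513, x_land=24.295, impact vy=-26.766
  bounce: vy ← 0.54·26.766 = 14.453
Arc 2: start y=0.000, vy=14.453 → t=2.947, apex=10.647, x_land=39.176, impact vy=-14.453
  bounce: vy ← 0.54·14.453 = 7.805
Arc 3: start y=0.000, vy=7.805 → t=1.591, apex=3.105, x_land=47.212, impact vy=-7.805
  bounce: vy ← 0.54·7.805 = 4.215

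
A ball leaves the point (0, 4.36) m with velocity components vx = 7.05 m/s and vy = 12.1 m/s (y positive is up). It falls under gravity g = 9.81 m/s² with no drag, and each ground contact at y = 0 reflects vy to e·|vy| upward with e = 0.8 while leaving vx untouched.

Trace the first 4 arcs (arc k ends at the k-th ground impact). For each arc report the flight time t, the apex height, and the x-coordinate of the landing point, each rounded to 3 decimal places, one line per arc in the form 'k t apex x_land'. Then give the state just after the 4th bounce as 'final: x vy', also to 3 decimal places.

Arc 1: start y=4.360, vy=12.100 → t=2.786, apex=11.822, x_land=19.641, impact vy=-15.230
  bounce: vy ← 0.8·15.230 = 12.184
Arc 2: start y=0.000, vy=12.184 → t=2.484, apex=7.566, x_land=37.153, impact vy=-12.184
  bounce: vy ← 0.8·12.184 = 9.747
Arc 3: start y=0.000, vy=9.747 → t=1.987, apex=4.842, x_land=51.163, impact vy=-9.747
  bounce: vy ← 0.8·9.747 = 7.798
Arc 4: start y=0.000, vy=7.798 → t=1.590, apex=3.099, x_land=62.371, impact vy=-7.798
  bounce: vy ← 0.8·7.798 = 6.238

1 2.786 11.822 19.641
2 2.484 7.566 37.153
3 1.987 4.842 51.163
4 1.590 3.099 62.371
final: 62.371 6.238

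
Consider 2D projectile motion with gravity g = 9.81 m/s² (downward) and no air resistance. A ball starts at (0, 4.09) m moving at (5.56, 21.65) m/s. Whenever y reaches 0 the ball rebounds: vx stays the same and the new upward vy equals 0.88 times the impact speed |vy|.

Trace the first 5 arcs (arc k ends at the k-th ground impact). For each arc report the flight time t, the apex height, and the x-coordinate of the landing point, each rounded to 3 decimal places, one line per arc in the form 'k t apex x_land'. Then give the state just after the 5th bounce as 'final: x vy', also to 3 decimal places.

1 4.595 27.980 25.550
2 4.204 21.668 48.922
3 3.699 16.779 69.489
4 3.255 12.994 87.588
5 2.865 10.063 103.515
final: 103.515 12.365

Arc 1: start y=4.090, vy=21.650 → t=4.595, apex=27.980, x_land=25.550, impact vy=-23.430
  bounce: vy ← 0.88·23.430 = 20.618
Arc 2: start y=0.000, vy=20.618 → t=4.204, apex=21.668, x_land=48.922, impact vy=-20.618
  bounce: vy ← 0.88·20.618 = 18.144
Arc 3: start y=0.000, vy=18.144 → t=3.699, apex=16.779, x_land=69.489, impact vy=-18.144
  bounce: vy ← 0.88·18.144 = 15.967
Arc 4: start y=0.000, vy=15.967 → t=3.255, apex=12.994, x_land=87.588, impact vy=-15.967
  bounce: vy ← 0.88·15.967 = 14.051
Arc 5: start y=0.000, vy=14.051 → t=2.865, apex=10.063, x_land=103.515, impact vy=-14.051
  bounce: vy ← 0.88·14.051 = 12.365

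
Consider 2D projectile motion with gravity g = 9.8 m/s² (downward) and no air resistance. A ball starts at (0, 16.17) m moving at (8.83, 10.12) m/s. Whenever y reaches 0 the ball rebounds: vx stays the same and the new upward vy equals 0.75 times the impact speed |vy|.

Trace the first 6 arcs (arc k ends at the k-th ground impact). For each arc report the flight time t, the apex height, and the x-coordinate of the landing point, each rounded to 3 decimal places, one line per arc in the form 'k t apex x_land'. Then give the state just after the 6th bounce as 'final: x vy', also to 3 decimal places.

Arc 1: start y=16.170, vy=10.120 → t=3.122, apex=21.395, x_land=27.569, impact vy=-20.478
  bounce: vy ← 0.75·20.478 = 15.358
Arc 2: start y=0.000, vy=15.358 → t=3.134, apex=12.035, x_land=55.246, impact vy=-15.358
  bounce: vy ← 0.75·15.358 = 11.519
Arc 3: start y=0.000, vy=11.519 → t=2.351, apex=6.770, x_land=76.003, impact vy=-11.519
  bounce: vy ← 0.75·11.519 = 8.639
Arc 4: start y=0.000, vy=8.639 → t=1.763, apex=3.808, x_land=91.571, impact vy=-8.639
  bounce: vy ← 0.75·8.639 = 6.479
Arc 5: start y=0.000, vy=6.479 → t=1.322, apex=2.142, x_land=103.248, impact vy=-6.479
  bounce: vy ← 0.75·6.479 = 4.860
Arc 6: start y=0.000, vy=4.860 → t=0.992, apex=1.205, x_land=112.005, impact vy=-4.860
  bounce: vy ← 0.75·4.860 = 3.645

1 3.122 21.395 27.569
2 3.134 12.035 55.246
3 2.351 6.770 76.003
4 1.763 3.808 91.571
5 1.322 2.142 103.248
6 0.992 1.205 112.005
final: 112.005 3.645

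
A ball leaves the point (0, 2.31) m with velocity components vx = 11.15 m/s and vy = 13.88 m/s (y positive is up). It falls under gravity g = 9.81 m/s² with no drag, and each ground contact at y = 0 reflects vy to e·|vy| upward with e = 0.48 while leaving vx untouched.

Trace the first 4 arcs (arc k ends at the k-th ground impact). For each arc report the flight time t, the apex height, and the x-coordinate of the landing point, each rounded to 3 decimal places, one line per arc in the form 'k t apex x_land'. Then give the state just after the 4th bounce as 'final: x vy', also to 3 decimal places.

1 2.987 12.129 33.310
2 1.510 2.795 50.142
3 0.725 0.644 58.221
4 0.348 0.148 62.100
final: 62.100 0.819

Arc 1: start y=2.310, vy=13.880 → t=2.987, apex=12.129, x_land=33.310, impact vy=-15.426
  bounce: vy ← 0.48·15.426 = 7.405
Arc 2: start y=0.000, vy=7.405 → t=1.510, apex=2.795, x_land=50.142, impact vy=-7.405
  bounce: vy ← 0.48·7.405 = 3.554
Arc 3: start y=0.000, vy=3.554 → t=0.725, apex=0.644, x_land=58.221, impact vy=-3.554
  bounce: vy ← 0.48·3.554 = 1.706
Arc 4: start y=0.000, vy=1.706 → t=0.348, apex=0.148, x_land=62.100, impact vy=-1.706
  bounce: vy ← 0.48·1.706 = 0.819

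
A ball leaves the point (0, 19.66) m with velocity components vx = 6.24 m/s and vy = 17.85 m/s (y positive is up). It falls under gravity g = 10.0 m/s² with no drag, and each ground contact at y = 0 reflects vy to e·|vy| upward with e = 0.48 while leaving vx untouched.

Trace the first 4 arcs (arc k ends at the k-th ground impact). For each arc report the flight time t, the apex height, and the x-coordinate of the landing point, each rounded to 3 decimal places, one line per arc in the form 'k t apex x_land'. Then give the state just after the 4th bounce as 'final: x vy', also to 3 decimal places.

Arc 1: start y=19.660, vy=17.850 → t=4.453, apex=35.591, x_land=27.787, impact vy=-26.680
  bounce: vy ← 0.48·26.680 = 12.806
Arc 2: start y=0.000, vy=12.806 → t=2.561, apex=8.200, x_land=43.769, impact vy=-12.806
  bounce: vy ← 0.48·12.806 = 6.147
Arc 3: start y=0.000, vy=6.147 → t=1.229, apex=1.889, x_land=51.441, impact vy=-6.147
  bounce: vy ← 0.48·6.147 = 2.951
Arc 4: start y=0.000, vy=2.951 → t=0.590, apex=0.435, x_land=55.123, impact vy=-2.951
  bounce: vy ← 0.48·2.951 = 1.416

1 4.453 35.591 27.787
2 2.561 8.200 43.769
3 1.229 1.889 51.441
4 0.590 0.435 55.123
final: 55.123 1.416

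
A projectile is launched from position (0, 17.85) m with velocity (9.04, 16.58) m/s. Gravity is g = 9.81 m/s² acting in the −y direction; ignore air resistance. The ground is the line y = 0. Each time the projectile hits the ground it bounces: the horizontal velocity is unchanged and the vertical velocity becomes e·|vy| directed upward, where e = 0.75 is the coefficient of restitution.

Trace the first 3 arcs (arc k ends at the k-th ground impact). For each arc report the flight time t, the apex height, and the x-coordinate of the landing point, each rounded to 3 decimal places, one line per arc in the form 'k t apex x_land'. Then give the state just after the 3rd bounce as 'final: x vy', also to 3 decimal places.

Arc 1: start y=17.850, vy=16.580 → t=4.239, apex=31.861, x_land=38.318, impact vy=-25.002
  bounce: vy ← 0.75·25.002 = 18.752
Arc 2: start y=0.000, vy=18.752 → t=3.823, apex=17.922, x_land=72.878, impact vy=-18.752
  bounce: vy ← 0.75·18.752 = 14.064
Arc 3: start y=0.000, vy=14.064 → t=2.867, apex=10.081, x_land=98.798, impact vy=-14.064
  bounce: vy ← 0.75·14.064 = 10.548

1 4.239 31.861 38.318
2 3.823 17.922 72.878
3 2.867 10.081 98.798
final: 98.798 10.548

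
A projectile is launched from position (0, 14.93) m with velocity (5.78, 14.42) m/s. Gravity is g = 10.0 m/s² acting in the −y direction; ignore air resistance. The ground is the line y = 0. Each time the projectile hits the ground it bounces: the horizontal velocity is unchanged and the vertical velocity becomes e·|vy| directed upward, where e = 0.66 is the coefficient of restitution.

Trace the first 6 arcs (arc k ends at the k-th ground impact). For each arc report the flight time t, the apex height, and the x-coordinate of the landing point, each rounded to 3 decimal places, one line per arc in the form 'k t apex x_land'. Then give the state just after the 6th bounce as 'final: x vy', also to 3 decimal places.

1 3.693 25.327 21.343
2 2.971 11.032 38.515
3 1.961 4.806 49.848
4 1.294 2.093 57.328
5 0.854 0.912 62.265
6 0.564 0.397 65.523
final: 65.523 1.860

Arc 1: start y=14.930, vy=14.420 → t=3.693, apex=25.327, x_land=21.343, impact vy=-22.506
  bounce: vy ← 0.66·22.506 = 14.854
Arc 2: start y=0.000, vy=14.854 → t=2.971, apex=11.032, x_land=38.515, impact vy=-14.854
  bounce: vy ← 0.66·14.854 = 9.804
Arc 3: start y=0.000, vy=9.804 → t=1.961, apex=4.806, x_land=49.848, impact vy=-9.804
  bounce: vy ← 0.66·9.804 = 6.470
Arc 4: start y=0.000, vy=6.470 → t=1.294, apex=2.093, x_land=57.328, impact vy=-6.470
  bounce: vy ← 0.66·6.470 = 4.271
Arc 5: start y=0.000, vy=4.271 → t=0.854, apex=0.912, x_land=62.265, impact vy=-4.271
  bounce: vy ← 0.66·4.271 = 2.819
Arc 6: start y=0.000, vy=2.819 → t=0.564, apex=0.397, x_land=65.523, impact vy=-2.819
  bounce: vy ← 0.66·2.819 = 1.860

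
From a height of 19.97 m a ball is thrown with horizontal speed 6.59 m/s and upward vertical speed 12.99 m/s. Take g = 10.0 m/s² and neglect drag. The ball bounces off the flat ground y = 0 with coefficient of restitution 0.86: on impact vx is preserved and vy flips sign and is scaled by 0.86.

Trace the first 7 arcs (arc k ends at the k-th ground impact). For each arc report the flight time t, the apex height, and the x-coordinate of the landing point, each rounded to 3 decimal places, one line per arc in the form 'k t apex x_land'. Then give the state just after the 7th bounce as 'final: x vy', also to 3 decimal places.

Arc 1: start y=19.970, vy=12.990 → t=3.683, apex=28.407, x_land=24.268, impact vy=-23.836
  bounce: vy ← 0.86·23.836 = 20.499
Arc 2: start y=0.000, vy=20.499 → t=4.100, apex=21.010, x_land=51.285, impact vy=-20.499
  bounce: vy ← 0.86·20.499 = 17.629
Arc 3: start y=0.000, vy=17.629 → t=3.526, apex=15.539, x_land=74.520, impact vy=-17.629
  bounce: vy ← 0.86·17.629 = 15.161
Arc 4: start y=0.000, vy=15.161 → t=3.032, apex=11.493, x_land=94.502, impact vy=-15.161
  bounce: vy ← 0.86·15.161 = 13.038
Arc 5: start y=0.000, vy=13.038 → t=2.608, apex=8.500, x_land=111.687, impact vy=-13.038
  bounce: vy ← 0.86·13.038 = 11.213
Arc 6: start y=0.000, vy=11.213 → t=2.243, apex=6.287, x_land=126.465, impact vy=-11.213
  bounce: vy ← 0.86·11.213 = 9.643
Arc 7: start y=0.000, vy=9.643 → t=1.929, apex=4.650, x_land=139.175, impact vy=-9.643
  bounce: vy ← 0.86·9.643 = 8.293

1 3.683 28.407 24.268
2 4.100 21.010 51.285
3 3.526 15.539 74.520
4 3.032 11.493 94.502
5 2.608 8.500 111.687
6 2.243 6.287 126.465
7 1.929 4.650 139.175
final: 139.175 8.293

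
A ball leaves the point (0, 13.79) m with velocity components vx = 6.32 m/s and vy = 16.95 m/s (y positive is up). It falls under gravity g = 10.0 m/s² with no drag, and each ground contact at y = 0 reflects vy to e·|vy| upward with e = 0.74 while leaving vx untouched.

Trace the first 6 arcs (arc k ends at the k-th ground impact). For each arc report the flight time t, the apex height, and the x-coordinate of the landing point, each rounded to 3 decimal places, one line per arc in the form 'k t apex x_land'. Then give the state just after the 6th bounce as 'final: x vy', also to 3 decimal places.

1 4.068 28.155 25.710
2 3.512 15.418 47.906
3 2.599 8.443 64.330
4 1.923 4.623 76.485
5 1.423 2.532 85.479
6 1.053 1.386 92.135
final: 92.135 3.897

Arc 1: start y=13.790, vy=16.950 → t=4.068, apex=28.155, x_land=25.710, impact vy=-23.730
  bounce: vy ← 0.74·23.730 = 17.560
Arc 2: start y=0.000, vy=17.560 → t=3.512, apex=15.418, x_land=47.906, impact vy=-17.560
  bounce: vy ← 0.74·17.560 = 12.994
Arc 3: start y=0.000, vy=12.994 → t=2.599, apex=8.443, x_land=64.330, impact vy=-12.994
  bounce: vy ← 0.74·12.994 = 9.616
Arc 4: start y=0.000, vy=9.616 → t=1.923, apex=4.623, x_land=76.485, impact vy=-9.616
  bounce: vy ← 0.74·9.616 = 7.116
Arc 5: start y=0.000, vy=7.116 → t=1.423, apex=2.532, x_land=85.479, impact vy=-7.116
  bounce: vy ← 0.74·7.116 = 5.266
Arc 6: start y=0.000, vy=5.266 → t=1.053, apex=1.386, x_land=92.135, impact vy=-5.266
  bounce: vy ← 0.74·5.266 = 3.897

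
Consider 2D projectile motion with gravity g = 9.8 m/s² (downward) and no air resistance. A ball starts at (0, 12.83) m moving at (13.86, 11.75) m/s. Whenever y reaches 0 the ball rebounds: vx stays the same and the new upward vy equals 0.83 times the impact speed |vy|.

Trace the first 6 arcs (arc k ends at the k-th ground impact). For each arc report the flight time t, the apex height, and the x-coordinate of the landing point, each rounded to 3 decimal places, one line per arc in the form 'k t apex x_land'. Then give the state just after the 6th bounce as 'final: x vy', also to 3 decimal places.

Arc 1: start y=12.830, vy=11.750 → t=3.213, apex=19.874, x_land=44.531, impact vy=-19.737
  bounce: vy ← 0.83·19.737 = 16.381
Arc 2: start y=0.000, vy=16.381 → t=3.343, apex=13.691, x_land=90.867, impact vy=-16.381
  bounce: vy ← 0.83·16.381 = 13.596
Arc 3: start y=0.000, vy=13.596 → t=2.775, apex=9.432, x_land=129.325, impact vy=-13.596
  bounce: vy ← 0.83·13.596 = 11.285
Arc 4: start y=0.000, vy=11.285 → t=2.303, apex=6.498, x_land=161.246, impact vy=-11.285
  bounce: vy ← 0.83·11.285 = 9.367
Arc 5: start y=0.000, vy=9.367 → t=1.912, apex=4.476, x_land=187.740, impact vy=-9.367
  bounce: vy ← 0.83·9.367 = 7.774
Arc 6: start y=0.000, vy=7.774 → t=1.587, apex=3.084, x_land=209.730, impact vy=-7.774
  bounce: vy ← 0.83·7.774 = 6.453

1 3.213 19.874 44.531
2 3.343 13.691 90.867
3 2.775 9.432 129.325
4 2.303 6.498 161.246
5 1.912 4.476 187.740
6 1.587 3.084 209.730
final: 209.730 6.453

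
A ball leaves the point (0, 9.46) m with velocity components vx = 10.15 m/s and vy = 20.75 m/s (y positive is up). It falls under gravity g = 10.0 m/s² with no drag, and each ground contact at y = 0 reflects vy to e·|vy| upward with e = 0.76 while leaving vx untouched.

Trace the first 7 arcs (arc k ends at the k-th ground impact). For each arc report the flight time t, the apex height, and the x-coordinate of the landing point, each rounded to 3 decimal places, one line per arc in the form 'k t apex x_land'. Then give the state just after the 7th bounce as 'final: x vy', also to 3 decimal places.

Arc 1: start y=9.460, vy=20.750 → t=4.565, apex=30.988, x_land=46.330, impact vy=-24.895
  bounce: vy ← 0.76·24.895 = 18.920
Arc 2: start y=0.000, vy=18.920 → t=3.784, apex=17.899, x_land=84.738, impact vy=-18.920
  bounce: vy ← 0.76·18.920 = 14.379
Arc 3: start y=0.000, vy=14.379 → t=2.876, apex=10.338, x_land=113.928, impact vy=-14.379
  bounce: vy ← 0.76·14.379 = 10.928
Arc 4: start y=0.000, vy=10.928 → t=2.186, apex=5.971, x_land=136.112, impact vy=-10.928
  bounce: vy ← 0.76·10.928 = 8.306
Arc 5: start y=0.000, vy=8.306 → t=1.661, apex=3.449, x_land=152.973, impact vy=-8.306
  bounce: vy ← 0.76·8.306 = 6.312
Arc 6: start y=0.000, vy=6.312 → t=1.262, apex=1.992, x_land=165.786, impact vy=-6.312
  bounce: vy ← 0.76·6.312 = 4.797
Arc 7: start y=0.000, vy=4.797 → t=0.959, apex=1.151, x_land=175.525, impact vy=-4.797
  bounce: vy ← 0.76·4.797 = 3.646

1 4.565 30.988 46.330
2 3.784 17.899 84.738
3 2.876 10.338 113.928
4 2.186 5.971 136.112
5 1.661 3.449 152.973
6 1.262 1.992 165.786
7 0.959 1.151 175.525
final: 175.525 3.646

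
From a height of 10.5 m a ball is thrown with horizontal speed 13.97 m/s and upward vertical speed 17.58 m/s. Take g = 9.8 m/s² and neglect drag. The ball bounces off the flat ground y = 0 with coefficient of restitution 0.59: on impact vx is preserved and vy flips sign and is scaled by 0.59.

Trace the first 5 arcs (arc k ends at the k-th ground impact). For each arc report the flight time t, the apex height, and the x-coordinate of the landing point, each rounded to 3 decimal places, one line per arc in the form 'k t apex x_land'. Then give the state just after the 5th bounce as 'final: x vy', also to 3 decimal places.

1 4.109 26.268 57.406
2 2.732 9.144 95.574
3 1.612 3.183 118.092
4 0.951 1.108 131.379
5 0.561 0.386 139.217
final: 139.217 1.622

Arc 1: start y=10.500, vy=17.580 → t=4.109, apex=26.268, x_land=57.406, impact vy=-22.690
  bounce: vy ← 0.59·22.690 = 13.387
Arc 2: start y=0.000, vy=13.387 → t=2.732, apex=9.144, x_land=95.574, impact vy=-13.387
  bounce: vy ← 0.59·13.387 = 7.899
Arc 3: start y=0.000, vy=7.899 → t=1.612, apex=3.183, x_land=118.092, impact vy=-7.899
  bounce: vy ← 0.59·7.899 = 4.660
Arc 4: start y=0.000, vy=4.660 → t=0.951, apex=1.108, x_land=131.379, impact vy=-4.660
  bounce: vy ← 0.59·4.660 = 2.749
Arc 5: start y=0.000, vy=2.749 → t=0.561, apex=0.386, x_land=139.217, impact vy=-2.749
  bounce: vy ← 0.59·2.749 = 1.622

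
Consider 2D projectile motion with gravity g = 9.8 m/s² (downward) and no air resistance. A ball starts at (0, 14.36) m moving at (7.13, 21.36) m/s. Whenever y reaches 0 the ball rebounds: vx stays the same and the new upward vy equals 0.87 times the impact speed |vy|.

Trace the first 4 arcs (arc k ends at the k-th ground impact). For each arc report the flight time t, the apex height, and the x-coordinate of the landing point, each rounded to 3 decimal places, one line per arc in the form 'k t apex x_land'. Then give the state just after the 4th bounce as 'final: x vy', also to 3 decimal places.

Arc 1: start y=14.360, vy=21.360 → t=4.951, apex=37.638, x_land=35.301, impact vy=-27.161
  bounce: vy ← 0.87·27.161 = 23.630
Arc 2: start y=0.000, vy=23.630 → t=4.822, apex=28.488, x_land=69.685, impact vy=-23.630
  bounce: vy ← 0.87·23.630 = 20.558
Arc 3: start y=0.000, vy=20.558 → t=4.196, apex=21.563, x_land=99.599, impact vy=-20.558
  bounce: vy ← 0.87·20.558 = 17.885
Arc 4: start y=0.000, vy=17.885 → t=3.650, apex=16.321, x_land=125.624, impact vy=-17.885
  bounce: vy ← 0.87·17.885 = 15.560

1 4.951 37.638 35.301
2 4.822 28.488 69.685
3 4.196 21.563 99.599
4 3.650 16.321 125.624
final: 125.624 15.560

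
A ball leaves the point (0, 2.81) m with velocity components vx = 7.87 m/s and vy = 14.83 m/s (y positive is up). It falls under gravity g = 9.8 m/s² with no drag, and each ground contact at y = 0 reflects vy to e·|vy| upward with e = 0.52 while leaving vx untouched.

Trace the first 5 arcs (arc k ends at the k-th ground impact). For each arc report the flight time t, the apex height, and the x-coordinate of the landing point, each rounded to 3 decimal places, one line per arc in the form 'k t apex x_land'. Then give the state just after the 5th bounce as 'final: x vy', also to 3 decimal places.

Arc 1: start y=2.810, vy=14.830 → t=3.205, apex=14.031, x_land=25.227, impact vy=-16.583
  bounce: vy ← 0.52·16.583 = 8.623
Arc 2: start y=0.000, vy=8.623 → t=1.760, apex=3.794, x_land=39.077, impact vy=-8.623
  bounce: vy ← 0.52·8.623 = 4.484
Arc 3: start y=0.000, vy=4.484 → t=0.915, apex=1.026, x_land=46.279, impact vy=-4.484
  bounce: vy ← 0.52·4.484 = 2.332
Arc 4: start y=0.000, vy=2.332 → t=0.476, apex=0.277, x_land=50.024, impact vy=-2.332
  bounce: vy ← 0.52·2.332 = 1.213
Arc 5: start y=0.000, vy=1.213 → t=0.247, apex=0.075, x_land=51.971, impact vy=-1.213
  bounce: vy ← 0.52·1.213 = 0.631

1 3.205 14.031 25.227
2 1.760 3.794 39.077
3 0.915 1.026 46.279
4 0.476 0.277 50.024
5 0.247 0.075 51.971
final: 51.971 0.631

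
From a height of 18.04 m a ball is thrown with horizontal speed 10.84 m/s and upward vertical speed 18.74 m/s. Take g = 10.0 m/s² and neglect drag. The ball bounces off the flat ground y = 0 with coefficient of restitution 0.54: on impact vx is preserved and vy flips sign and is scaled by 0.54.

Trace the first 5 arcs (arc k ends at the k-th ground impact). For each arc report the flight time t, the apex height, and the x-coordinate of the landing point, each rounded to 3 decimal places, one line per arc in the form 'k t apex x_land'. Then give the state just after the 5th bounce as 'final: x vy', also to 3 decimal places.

1 4.542 35.599 49.239
2 2.882 10.381 80.477
3 1.556 3.027 97.346
4 0.840 0.883 106.455
5 0.454 0.257 111.374
final: 111.374 1.225

Arc 1: start y=18.040, vy=18.740 → t=4.542, apex=35.599, x_land=49.239, impact vy=-26.683
  bounce: vy ← 0.54·26.683 = 14.409
Arc 2: start y=0.000, vy=14.409 → t=2.882, apex=10.381, x_land=80.477, impact vy=-14.409
  bounce: vy ← 0.54·14.409 = 7.781
Arc 3: start y=0.000, vy=7.781 → t=1.556, apex=3.027, x_land=97.346, impact vy=-7.781
  bounce: vy ← 0.54·7.781 = 4.202
Arc 4: start y=0.000, vy=4.202 → t=0.840, apex=0.883, x_land=106.455, impact vy=-4.202
  bounce: vy ← 0.54·4.202 = 2.269
Arc 5: start y=0.000, vy=2.269 → t=0.454, apex=0.257, x_land=111.374, impact vy=-2.269
  bounce: vy ← 0.54·2.269 = 1.225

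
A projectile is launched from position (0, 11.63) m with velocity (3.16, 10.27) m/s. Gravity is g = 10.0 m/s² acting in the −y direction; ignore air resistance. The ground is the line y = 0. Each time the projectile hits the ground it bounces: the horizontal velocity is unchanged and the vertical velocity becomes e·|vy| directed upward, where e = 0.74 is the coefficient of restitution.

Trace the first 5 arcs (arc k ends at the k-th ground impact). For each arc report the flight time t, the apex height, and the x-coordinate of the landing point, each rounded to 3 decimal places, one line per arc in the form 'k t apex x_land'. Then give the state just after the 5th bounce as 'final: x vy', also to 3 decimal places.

1 2.866 16.904 9.056
2 2.721 9.256 17.655
3 2.014 5.069 24.018
4 1.490 2.776 28.727
5 1.103 1.520 32.211
final: 32.211 4.080

Arc 1: start y=11.630, vy=10.270 → t=2.866, apex=16.904, x_land=9.056, impact vy=-18.387
  bounce: vy ← 0.74·18.387 = 13.606
Arc 2: start y=0.000, vy=13.606 → t=2.721, apex=9.256, x_land=17.655, impact vy=-13.606
  bounce: vy ← 0.74·13.606 = 10.069
Arc 3: start y=0.000, vy=10.069 → t=2.014, apex=5.069, x_land=24.018, impact vy=-10.069
  bounce: vy ← 0.74·10.069 = 7.451
Arc 4: start y=0.000, vy=7.451 → t=1.490, apex=2.776, x_land=28.727, impact vy=-7.451
  bounce: vy ← 0.74·7.451 = 5.514
Arc 5: start y=0.000, vy=5.514 → t=1.103, apex=1.520, x_land=32.211, impact vy=-5.514
  bounce: vy ← 0.74·5.514 = 4.080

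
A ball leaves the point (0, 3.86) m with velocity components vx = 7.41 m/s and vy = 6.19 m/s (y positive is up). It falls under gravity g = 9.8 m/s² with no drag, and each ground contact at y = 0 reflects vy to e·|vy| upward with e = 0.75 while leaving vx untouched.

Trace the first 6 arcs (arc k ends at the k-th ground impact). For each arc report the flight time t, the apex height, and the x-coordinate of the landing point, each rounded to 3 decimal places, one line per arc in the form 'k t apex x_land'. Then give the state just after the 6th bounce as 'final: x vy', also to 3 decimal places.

1 1.721 5.815 12.753
2 1.634 3.271 24.861
3 1.226 1.840 33.942
4 0.919 1.035 40.753
5 0.689 0.582 45.861
6 0.517 0.327 49.692
final: 49.692 1.900

Arc 1: start y=3.860, vy=6.190 → t=1.721, apex=5.815, x_land=12.753, impact vy=-10.676
  bounce: vy ← 0.75·10.676 = 8.007
Arc 2: start y=0.000, vy=8.007 → t=1.634, apex=3.271, x_land=24.861, impact vy=-8.007
  bounce: vy ← 0.75·8.007 = 6.005
Arc 3: start y=0.000, vy=6.005 → t=1.226, apex=1.840, x_land=33.942, impact vy=-6.005
  bounce: vy ← 0.75·6.005 = 4.504
Arc 4: start y=0.000, vy=4.504 → t=0.919, apex=1.035, x_land=40.753, impact vy=-4.504
  bounce: vy ← 0.75·4.504 = 3.378
Arc 5: start y=0.000, vy=3.378 → t=0.689, apex=0.582, x_land=45.861, impact vy=-3.378
  bounce: vy ← 0.75·3.378 = 2.533
Arc 6: start y=0.000, vy=2.533 → t=0.517, apex=0.327, x_land=49.692, impact vy=-2.533
  bounce: vy ← 0.75·2.533 = 1.900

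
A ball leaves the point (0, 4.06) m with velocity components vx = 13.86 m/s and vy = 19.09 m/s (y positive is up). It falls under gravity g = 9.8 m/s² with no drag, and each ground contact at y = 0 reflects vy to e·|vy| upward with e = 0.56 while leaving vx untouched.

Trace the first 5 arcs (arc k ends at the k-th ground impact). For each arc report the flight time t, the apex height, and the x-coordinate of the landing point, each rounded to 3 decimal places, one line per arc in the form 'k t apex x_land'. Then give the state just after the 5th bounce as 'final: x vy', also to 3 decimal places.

1 4.098 22.653 56.800
2 2.408 7.104 90.177
3 1.349 2.228 108.868
4 0.755 0.699 119.335
5 0.423 0.219 125.197
final: 125.197 1.160

Arc 1: start y=4.060, vy=19.090 → t=4.098, apex=22.653, x_land=56.800, impact vy=-21.071
  bounce: vy ← 0.56·21.071 = 11.800
Arc 2: start y=0.000, vy=11.800 → t=2.408, apex=7.104, x_land=90.177, impact vy=-11.800
  bounce: vy ← 0.56·11.800 = 6.608
Arc 3: start y=0.000, vy=6.608 → t=1.349, apex=2.228, x_land=108.868, impact vy=-6.608
  bounce: vy ← 0.56·6.608 = 3.700
Arc 4: start y=0.000, vy=3.700 → t=0.755, apex=0.699, x_land=119.335, impact vy=-3.700
  bounce: vy ← 0.56·3.700 = 2.072
Arc 5: start y=0.000, vy=2.072 → t=0.423, apex=0.219, x_land=125.197, impact vy=-2.072
  bounce: vy ← 0.56·2.072 = 1.160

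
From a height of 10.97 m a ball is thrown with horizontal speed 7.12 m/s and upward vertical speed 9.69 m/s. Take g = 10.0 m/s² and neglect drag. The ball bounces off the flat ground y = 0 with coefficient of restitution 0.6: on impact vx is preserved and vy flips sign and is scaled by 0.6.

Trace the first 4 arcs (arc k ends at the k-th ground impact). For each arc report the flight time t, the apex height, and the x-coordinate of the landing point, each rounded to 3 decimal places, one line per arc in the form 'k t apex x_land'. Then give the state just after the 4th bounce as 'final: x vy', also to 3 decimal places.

Arc 1: start y=10.970, vy=9.690 → t=2.739, apex=15.665, x_land=19.502, impact vy=-17.700
  bounce: vy ← 0.6·17.700 = 10.620
Arc 2: start y=0.000, vy=10.620 → t=2.124, apex=5.639, x_land=34.625, impact vy=-10.620
  bounce: vy ← 0.6·10.620 = 6.372
Arc 3: start y=0.000, vy=6.372 → t=1.274, apex=2.030, x_land=43.699, impact vy=-6.372
  bounce: vy ← 0.6·6.372 = 3.823
Arc 4: start y=0.000, vy=3.823 → t=0.765, apex=0.731, x_land=49.143, impact vy=-3.823
  bounce: vy ← 0.6·3.823 = 2.294

1 2.739 15.665 19.502
2 2.124 5.639 34.625
3 1.274 2.030 43.699
4 0.765 0.731 49.143
final: 49.143 2.294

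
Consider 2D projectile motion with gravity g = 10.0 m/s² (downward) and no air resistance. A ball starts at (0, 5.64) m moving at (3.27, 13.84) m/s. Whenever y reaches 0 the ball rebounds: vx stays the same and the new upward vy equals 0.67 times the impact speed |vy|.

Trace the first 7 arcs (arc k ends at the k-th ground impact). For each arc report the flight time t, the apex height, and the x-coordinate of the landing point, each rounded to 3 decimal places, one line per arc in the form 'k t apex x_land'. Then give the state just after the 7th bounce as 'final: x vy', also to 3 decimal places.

Arc 1: start y=5.640, vy=13.840 → t=3.129, apex=15.217, x_land=10.230, impact vy=-17.446
  bounce: vy ← 0.67·17.446 = 11.688
Arc 2: start y=0.000, vy=11.688 → t=2.338, apex=6.831, x_land=17.875, impact vy=-11.688
  bounce: vy ← 0.67·11.688 = 7.831
Arc 3: start y=0.000, vy=7.831 → t=1.566, apex=3.066, x_land=22.996, impact vy=-7.831
  bounce: vy ← 0.67·7.831 = 5.247
Arc 4: start y=0.000, vy=5.247 → t=1.049, apex=1.377, x_land=26.428, impact vy=-5.247
  bounce: vy ← 0.67·5.247 = 3.515
Arc 5: start y=0.000, vy=3.515 → t=0.703, apex=0.618, x_land=28.727, impact vy=-3.515
  bounce: vy ← 0.67·3.515 = 2.355
Arc 6: start y=0.000, vy=2.355 → t=0.471, apex=0.277, x_land=30.267, impact vy=-2.355
  bounce: vy ← 0.67·2.355 = 1.578
Arc 7: start y=0.000, vy=1.578 → t=0.316, apex=0.125, x_land=31.299, impact vy=-1.578
  bounce: vy ← 0.67·1.578 = 1.057

1 3.129 15.217 10.230
2 2.338 6.831 17.875
3 1.566 3.066 22.996
4 1.049 1.377 26.428
5 0.703 0.618 28.727
6 0.471 0.277 30.267
7 0.316 0.125 31.299
final: 31.299 1.057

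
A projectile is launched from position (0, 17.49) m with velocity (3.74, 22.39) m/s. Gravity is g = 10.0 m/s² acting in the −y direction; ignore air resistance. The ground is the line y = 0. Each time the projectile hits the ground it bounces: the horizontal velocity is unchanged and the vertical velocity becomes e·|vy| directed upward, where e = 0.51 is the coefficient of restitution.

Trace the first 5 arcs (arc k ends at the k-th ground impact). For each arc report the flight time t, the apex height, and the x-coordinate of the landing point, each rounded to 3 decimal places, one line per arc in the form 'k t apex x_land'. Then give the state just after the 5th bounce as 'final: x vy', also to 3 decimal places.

1 5.156 42.556 19.285
2 2.976 11.069 30.414
3 1.518 2.879 36.090
4 0.774 0.749 38.985
5 0.395 0.195 40.461
final: 40.461 1.007

Arc 1: start y=17.490, vy=22.390 → t=5.156, apex=42.556, x_land=19.285, impact vy=-29.174
  bounce: vy ← 0.51·29.174 = 14.879
Arc 2: start y=0.000, vy=14.879 → t=2.976, apex=11.069, x_land=30.414, impact vy=-14.879
  bounce: vy ← 0.51·14.879 = 7.588
Arc 3: start y=0.000, vy=7.588 → t=1.518, apex=2.879, x_land=36.090, impact vy=-7.588
  bounce: vy ← 0.51·7.588 = 3.870
Arc 4: start y=0.000, vy=3.870 → t=0.774, apex=0.749, x_land=38.985, impact vy=-3.870
  bounce: vy ← 0.51·3.870 = 1.974
Arc 5: start y=0.000, vy=1.974 → t=0.395, apex=0.195, x_land=40.461, impact vy=-1.974
  bounce: vy ← 0.51·1.974 = 1.007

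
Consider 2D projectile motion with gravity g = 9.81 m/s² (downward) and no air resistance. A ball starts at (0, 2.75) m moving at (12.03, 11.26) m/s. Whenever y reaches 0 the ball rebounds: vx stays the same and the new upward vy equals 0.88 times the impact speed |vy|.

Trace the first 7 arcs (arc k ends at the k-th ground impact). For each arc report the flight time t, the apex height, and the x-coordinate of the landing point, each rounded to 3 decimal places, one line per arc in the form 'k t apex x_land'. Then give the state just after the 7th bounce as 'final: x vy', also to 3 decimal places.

Arc 1: start y=2.750, vy=11.260 → t=2.518, apex=9.212, x_land=30.295, impact vy=-13.444
  bounce: vy ← 0.88·13.444 = 11.831
Arc 2: start y=0.000, vy=11.831 → t=2.412, apex=7.134, x_land=59.311, impact vy=-11.831
  bounce: vy ← 0.88·11.831 = 10.411
Arc 3: start y=0.000, vy=10.411 → t=2.123, apex=5.524, x_land=84.845, impact vy=-10.411
  bounce: vy ← 0.88·10.411 = 9.162
Arc 4: start y=0.000, vy=9.162 → t=1.868, apex=4.278, x_land=107.315, impact vy=-9.162
  bounce: vy ← 0.88·9.162 = 8.062
Arc 5: start y=0.000, vy=8.062 → t=1.644, apex=3.313, x_land=127.089, impact vy=-8.062
  bounce: vy ← 0.88·8.062 = 7.095
Arc 6: start y=0.000, vy=7.095 → t=1.446, apex=2.566, x_land=144.490, impact vy=-7.095
  bounce: vy ← 0.88·7.095 = 6.243
Arc 7: start y=0.000, vy=6.243 → t=1.273, apex=1.987, x_land=159.802, impact vy=-6.243
  bounce: vy ← 0.88·6.243 = 5.494

1 2.518 9.212 30.295
2 2.412 7.134 59.311
3 2.123 5.524 84.845
4 1.868 4.278 107.315
5 1.644 3.313 127.089
6 1.446 2.566 144.490
7 1.273 1.987 159.802
final: 159.802 5.494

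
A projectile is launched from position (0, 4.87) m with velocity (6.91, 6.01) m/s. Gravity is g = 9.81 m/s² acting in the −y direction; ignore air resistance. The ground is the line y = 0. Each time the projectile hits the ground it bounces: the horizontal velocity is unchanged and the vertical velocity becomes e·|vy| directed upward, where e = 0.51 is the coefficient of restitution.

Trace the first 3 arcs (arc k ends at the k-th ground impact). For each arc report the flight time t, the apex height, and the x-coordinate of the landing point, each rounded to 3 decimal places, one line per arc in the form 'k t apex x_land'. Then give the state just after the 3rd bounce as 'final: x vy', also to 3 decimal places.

Arc 1: start y=4.870, vy=6.010 → t=1.782, apex=6.711, x_land=12.316, impact vy=-11.475
  bounce: vy ← 0.51·11.475 = 5.852
Arc 2: start y=0.000, vy=5.852 → t=1.193, apex=1.746, x_land=20.560, impact vy=-5.852
  bounce: vy ← 0.51·5.852 = 2.985
Arc 3: start y=0.000, vy=2.985 → t=0.608, apex=0.454, x_land=24.765, impact vy=-2.985
  bounce: vy ← 0.51·2.985 = 1.522

1 1.782 6.711 12.316
2 1.193 1.746 20.560
3 0.608 0.454 24.765
final: 24.765 1.522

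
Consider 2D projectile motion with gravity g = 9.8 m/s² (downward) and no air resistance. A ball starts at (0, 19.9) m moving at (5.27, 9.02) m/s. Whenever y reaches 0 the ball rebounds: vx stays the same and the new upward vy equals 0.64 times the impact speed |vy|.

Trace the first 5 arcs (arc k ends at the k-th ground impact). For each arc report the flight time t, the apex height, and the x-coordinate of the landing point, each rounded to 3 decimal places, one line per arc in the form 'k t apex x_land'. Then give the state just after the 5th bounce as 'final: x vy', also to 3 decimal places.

1 3.136 24.051 16.526
2 2.836 9.851 31.471
3 1.815 4.035 41.036
4 1.162 1.653 47.157
5 0.743 0.677 51.075
final: 51.075 2.331

Arc 1: start y=19.900, vy=9.020 → t=3.136, apex=24.051, x_land=16.526, impact vy=-21.712
  bounce: vy ← 0.64·21.712 = 13.896
Arc 2: start y=0.000, vy=13.896 → t=2.836, apex=9.851, x_land=31.471, impact vy=-13.896
  bounce: vy ← 0.64·13.896 = 8.893
Arc 3: start y=0.000, vy=8.893 → t=1.815, apex=4.035, x_land=41.036, impact vy=-8.893
  bounce: vy ← 0.64·8.893 = 5.692
Arc 4: start y=0.000, vy=5.692 → t=1.162, apex=1.653, x_land=47.157, impact vy=-5.692
  bounce: vy ← 0.64·5.692 = 3.643
Arc 5: start y=0.000, vy=3.643 → t=0.743, apex=0.677, x_land=51.075, impact vy=-3.643
  bounce: vy ← 0.64·3.643 = 2.331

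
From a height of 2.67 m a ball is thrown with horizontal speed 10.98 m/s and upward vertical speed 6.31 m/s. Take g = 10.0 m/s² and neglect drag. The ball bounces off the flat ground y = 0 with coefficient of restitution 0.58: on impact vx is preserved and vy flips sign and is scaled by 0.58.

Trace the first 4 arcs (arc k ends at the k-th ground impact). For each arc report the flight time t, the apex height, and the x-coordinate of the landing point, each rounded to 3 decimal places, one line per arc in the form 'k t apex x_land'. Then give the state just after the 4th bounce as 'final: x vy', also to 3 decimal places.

Arc 1: start y=2.670, vy=6.310 → t=1.596, apex=4.661, x_land=17.529, impact vy=-9.655
  bounce: vy ← 0.58·9.655 = 5.600
Arc 2: start y=0.000, vy=5.600 → t=1.120, apex=1.568, x_land=29.827, impact vy=-5.600
  bounce: vy ← 0.58·5.600 = 3.248
Arc 3: start y=0.000, vy=3.248 → t=0.650, apex=0.527, x_land=36.959, impact vy=-3.248
  bounce: vy ← 0.58·3.248 = 1.884
Arc 4: start y=0.000, vy=1.884 → t=0.377, apex=0.177, x_land=41.096, impact vy=-1.884
  bounce: vy ← 0.58·1.884 = 1.093

1 1.596 4.661 17.529
2 1.120 1.568 29.827
3 0.650 0.527 36.959
4 0.377 0.177 41.096
final: 41.096 1.093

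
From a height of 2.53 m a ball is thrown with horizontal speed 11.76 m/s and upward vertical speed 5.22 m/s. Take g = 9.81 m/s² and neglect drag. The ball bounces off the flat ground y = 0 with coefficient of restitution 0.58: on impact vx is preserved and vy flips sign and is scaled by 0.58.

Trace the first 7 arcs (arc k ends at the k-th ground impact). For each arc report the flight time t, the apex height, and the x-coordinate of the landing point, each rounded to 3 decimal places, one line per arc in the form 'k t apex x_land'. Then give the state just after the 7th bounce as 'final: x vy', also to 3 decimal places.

Arc 1: start y=2.530, vy=5.220 → t=1.426, apex=3.919, x_land=16.769, impact vy=-8.769
  bounce: vy ← 0.58·8.769 = 5.086
Arc 2: start y=0.000, vy=5.086 → t=1.037, apex=1.318, x_land=28.962, impact vy=-5.086
  bounce: vy ← 0.58·5.086 = 2.950
Arc 3: start y=0.000, vy=2.950 → t=0.601, apex=0.443, x_land=36.035, impact vy=-2.950
  bounce: vy ← 0.58·2.950 = 1.711
Arc 4: start y=0.000, vy=1.711 → t=0.349, apex=0.149, x_land=40.136, impact vy=-1.711
  bounce: vy ← 0.58·1.711 = 0.992
Arc 5: start y=0.000, vy=0.992 → t=0.202, apex=0.050, x_land=42.516, impact vy=-0.992
  bounce: vy ← 0.58·0.992 = 0.576
Arc 6: start y=0.000, vy=0.576 → t=0.117, apex=0.017, x_land=43.895, impact vy=-0.576
  bounce: vy ← 0.58·0.576 = 0.334
Arc 7: start y=0.000, vy=0.334 → t=0.068, apex=0.006, x_land=44.696, impact vy=-0.334
  bounce: vy ← 0.58·0.334 = 0.194

1 1.426 3.919 16.769
2 1.037 1.318 28.962
3 0.601 0.443 36.035
4 0.349 0.149 40.136
5 0.202 0.050 42.516
6 0.117 0.017 43.895
7 0.068 0.006 44.696
final: 44.696 0.194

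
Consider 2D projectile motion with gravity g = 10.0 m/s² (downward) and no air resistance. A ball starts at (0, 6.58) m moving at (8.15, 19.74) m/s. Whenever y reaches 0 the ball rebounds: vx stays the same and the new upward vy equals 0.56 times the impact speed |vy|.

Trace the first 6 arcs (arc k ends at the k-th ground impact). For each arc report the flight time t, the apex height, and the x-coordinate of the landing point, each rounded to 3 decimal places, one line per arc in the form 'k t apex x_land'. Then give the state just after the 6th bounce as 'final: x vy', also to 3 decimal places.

Arc 1: start y=6.580, vy=19.740 → t=4.257, apex=26.063, x_land=34.696, impact vy=-22.831
  bounce: vy ← 0.56·22.831 = 12.786
Arc 2: start y=0.000, vy=12.786 → t=2.557, apex=8.173, x_land=55.536, impact vy=-12.786
  bounce: vy ← 0.56·12.786 = 7.160
Arc 3: start y=0.000, vy=7.160 → t=1.432, apex=2.563, x_land=67.207, impact vy=-7.160
  bounce: vy ← 0.56·7.160 = 4.010
Arc 4: start y=0.000, vy=4.010 → t=0.802, apex=0.804, x_land=73.742, impact vy=-4.010
  bounce: vy ← 0.56·4.010 = 2.245
Arc 5: start y=0.000, vy=2.245 → t=0.449, apex=0.252, x_land=77.402, impact vy=-2.245
  bounce: vy ← 0.56·2.245 = 1.257
Arc 6: start y=0.000, vy=1.257 → t=0.251, apex=0.079, x_land=79.452, impact vy=-1.257
  bounce: vy ← 0.56·1.257 = 0.704

1 4.257 26.063 34.696
2 2.557 8.173 55.536
3 1.432 2.563 67.207
4 0.802 0.804 73.742
5 0.449 0.252 77.402
6 0.251 0.079 79.452
final: 79.452 0.704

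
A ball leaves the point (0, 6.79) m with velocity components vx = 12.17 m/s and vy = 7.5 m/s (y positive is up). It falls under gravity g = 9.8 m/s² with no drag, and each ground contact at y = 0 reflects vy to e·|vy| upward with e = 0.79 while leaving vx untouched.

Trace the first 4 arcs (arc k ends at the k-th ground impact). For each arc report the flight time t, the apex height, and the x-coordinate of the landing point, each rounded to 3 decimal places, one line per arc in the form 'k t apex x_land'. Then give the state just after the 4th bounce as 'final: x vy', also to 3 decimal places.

Arc 1: start y=6.790, vy=7.500 → t=2.169, apex=9.660, x_land=26.401, impact vy=-13.760
  bounce: vy ← 0.79·13.760 = 10.870
Arc 2: start y=0.000, vy=10.870 → t=2.218, apex=6.029, x_land=53.400, impact vy=-10.870
  bounce: vy ← 0.79·10.870 = 8.588
Arc 3: start y=0.000, vy=8.588 → t=1.753, apex=3.763, x_land=74.728, impact vy=-8.588
  bounce: vy ← 0.79·8.588 = 6.784
Arc 4: start y=0.000, vy=6.784 → t=1.385, apex=2.348, x_land=91.578, impact vy=-6.784
  bounce: vy ← 0.79·6.784 = 5.359

1 2.169 9.660 26.401
2 2.218 6.029 53.400
3 1.753 3.763 74.728
4 1.385 2.348 91.578
final: 91.578 5.359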